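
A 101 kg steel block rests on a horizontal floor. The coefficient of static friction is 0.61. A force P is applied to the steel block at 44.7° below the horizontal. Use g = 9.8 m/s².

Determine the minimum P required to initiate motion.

P ≈ 2140 N

N = m g + P sin α (the push presses the steel block into the horizontal floor).
At impending slip, P cos α = μ_s N = μ_s (m g + P sin α).
Solving: P (cos α − μ_s sin α) = μ_s m g → P = 0.61×990/(cos 44.7° − 0.61 sin 44.7°) = 604/0.2817 = 2140 N.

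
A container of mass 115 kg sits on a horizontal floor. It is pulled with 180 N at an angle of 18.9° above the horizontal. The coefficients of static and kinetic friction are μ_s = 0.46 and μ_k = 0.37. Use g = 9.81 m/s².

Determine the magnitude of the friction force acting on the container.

f ≈ 170 N

The vertical component of P reduces the normal force: N = m g − P sin α = 1128 − 58.31 = 1070 N.
Horizontally, friction must balance P cos α = 170.3 N.
The static-friction limit is μ_s N = 492.1 N.
170.3 ≤ 492.1 N → static; friction equals the required 170 N.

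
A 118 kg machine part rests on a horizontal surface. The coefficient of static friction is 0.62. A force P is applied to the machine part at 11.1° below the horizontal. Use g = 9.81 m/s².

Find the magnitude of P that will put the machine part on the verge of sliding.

N = m g + P sin α (the push presses the machine part into the horizontal surface).
At impending slip, P cos α = μ_s N = μ_s (m g + P sin α).
Solving: P (cos α − μ_s sin α) = μ_s m g → P = 0.62×1160/(cos 11.1° − 0.62 sin 11.1°) = 718/0.8619 = 833 N.

P ≈ 833 N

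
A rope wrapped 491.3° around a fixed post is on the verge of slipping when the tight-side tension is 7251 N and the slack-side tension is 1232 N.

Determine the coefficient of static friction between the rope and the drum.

T₂/T₁ = e^{μβ} → μ = ln(T₂/T₁)/β.
β = 491.3° = 8.575 rad.
μ = ln(7251/1232)/8.575 = ln(5.886)/8.575 = 0.207.

μ ≈ 0.207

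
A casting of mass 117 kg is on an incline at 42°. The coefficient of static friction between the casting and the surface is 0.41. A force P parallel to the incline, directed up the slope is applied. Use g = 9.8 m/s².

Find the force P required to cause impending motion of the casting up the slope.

P ≈ 1120 N

At impending motion up the slope, friction acts down-slope at its limit: f = μ_s N.
P is parallel to the surface, so N = m g cos θ = 852 N.
Along the incline: P = m g sin θ + μ_s N = 767 + 0.41×852 = 1120 N.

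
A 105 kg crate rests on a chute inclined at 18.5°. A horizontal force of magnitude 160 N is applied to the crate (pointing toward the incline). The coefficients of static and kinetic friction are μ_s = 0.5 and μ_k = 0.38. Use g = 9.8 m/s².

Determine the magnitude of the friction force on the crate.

f ≈ 175 N (up the incline)

Normal direction: N = m g cos θ + P sin θ = 1027 N.
Along the incline, the net driving force (taking up-slope positive) is P cos θ − m g sin θ = 151.7 − 326.5 = -174.8 N, so equilibrium requires friction f = 174.8 N (up-slope).
The limit of static friction is μ_s N = 513.3 N.
Since 174.8 N is within the 513.3 N limit, the crate stays put and friction is exactly 175 N.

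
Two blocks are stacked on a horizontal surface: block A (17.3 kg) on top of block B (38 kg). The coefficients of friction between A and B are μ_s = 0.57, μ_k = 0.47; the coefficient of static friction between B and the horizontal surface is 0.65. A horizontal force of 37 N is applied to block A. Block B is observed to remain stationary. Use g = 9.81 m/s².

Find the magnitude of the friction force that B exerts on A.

The normal force B exerts on A is simply A's weight, N₁ = 169.7 N.
So the A–B interface can sustain at most μ_s N₁ = 96.74 N of static friction.
P = 37 N is within that limit, so A and B move together (both at rest); the A–B friction is simply f₁ = P = 37 N.
B experiences an equal 37 N forward from A (third law). B is in equilibrium, so the floor supplies f₂ = 37 N of static friction (limit μ_s(m_A+m_B)g = 352.6 N, not exceeded).

f ≈ 37 N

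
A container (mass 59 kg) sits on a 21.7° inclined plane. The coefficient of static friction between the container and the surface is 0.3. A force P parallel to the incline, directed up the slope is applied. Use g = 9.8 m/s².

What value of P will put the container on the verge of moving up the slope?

At impending motion up the slope, friction acts down-slope at its limit: f = μ_s N.
P is parallel to the surface, so N = m g cos θ = 537 N.
Along the incline: P = m g sin θ + μ_s N = 214 + 0.3×537 = 375 N.

P ≈ 375 N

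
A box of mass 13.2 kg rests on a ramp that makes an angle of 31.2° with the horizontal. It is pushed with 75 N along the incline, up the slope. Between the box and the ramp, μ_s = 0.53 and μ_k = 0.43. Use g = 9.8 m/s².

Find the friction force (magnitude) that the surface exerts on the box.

Perpendicular to the surface, N = m g cos θ = 13.2·9.8·cos 31.2° = 110.6 N.
Parallel to the incline, ΣF = 0 gives f = m g sin θ − P = 67.01 − 75 = -7.988 N (up-slope positive).
Static friction can supply at most μ_s N = 58.64 N.
Since |-7.988| ≤ 58.64 N, no slip — friction simply equals what equilibrium demands.

f ≈ 7.99 N (down the incline)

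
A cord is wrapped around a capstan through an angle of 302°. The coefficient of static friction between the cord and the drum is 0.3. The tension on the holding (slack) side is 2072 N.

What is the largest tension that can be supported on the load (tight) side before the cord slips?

At impending slip the capstan equation gives T₂/T₁ = e^{μβ} with β in radians.
β = 302° × π/180 = 5.271 rad.
e^{μβ} = e^{0.3×5.271} = 4.861.
T₂ = T₁ · e^{μβ} = 2072 × 4.861 = 10100 N.

T_max ≈ 10100 N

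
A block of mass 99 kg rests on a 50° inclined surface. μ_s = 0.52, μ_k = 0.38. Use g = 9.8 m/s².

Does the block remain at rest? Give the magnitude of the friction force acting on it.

N = m g cos θ = 624 N.
Down-slope weight component: m g sin θ = 743 N.
μ_s N = 324 N.
743 > 324 N, so it slides; kinetic friction f = μ_k N = 0.38×624 = 237 N.

f ≈ 237 N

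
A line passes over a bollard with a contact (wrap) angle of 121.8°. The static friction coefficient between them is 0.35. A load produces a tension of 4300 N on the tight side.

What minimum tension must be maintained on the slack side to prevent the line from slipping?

T_min ≈ 2040 N

Capstan equation at impending slip: T_tight/T_slack = e^{μβ}.
β = 121.8° = 2.126 rad; e^{μβ} = e^{0.35×2.126} = 2.104.
T_slack = T_tight / e^{μβ} = 4300 / 2.104 = 2040 N.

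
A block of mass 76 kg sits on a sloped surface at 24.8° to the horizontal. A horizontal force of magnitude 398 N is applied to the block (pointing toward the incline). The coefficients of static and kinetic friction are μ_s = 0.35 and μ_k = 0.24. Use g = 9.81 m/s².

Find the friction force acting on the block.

Normal direction: N = m g cos θ + P sin θ = 843.7 N.
Parallel to the incline: P cos θ − m g sin θ = 361.3 − 312.7 = 48.57 N; the friction needed to balance this is 48.57 N acting down the slope.
The limit of static friction is μ_s N = 295.3 N.
Since 48.57 N is within the 295.3 N limit, the block stays put and friction is exactly 48.6 N.

f ≈ 48.6 N (down the incline)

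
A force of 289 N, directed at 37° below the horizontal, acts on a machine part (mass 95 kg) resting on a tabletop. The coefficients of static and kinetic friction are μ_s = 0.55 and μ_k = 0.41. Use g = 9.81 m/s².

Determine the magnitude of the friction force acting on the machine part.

The vertical component of P adds to the normal force: N = m g + P sin α = 932 + 173.9 = 1106 N.
For equilibrium, f = P cos α = 289×cos 37° = 230.8 N.
μ_s N = 0.55 × 1106 = 608.2 N.
Since 230.8 N does not exceed the limit, the machine part stays at rest and f = 231 N.

f ≈ 231 N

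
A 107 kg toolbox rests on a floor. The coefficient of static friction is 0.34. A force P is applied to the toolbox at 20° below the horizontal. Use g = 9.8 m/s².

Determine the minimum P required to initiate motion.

N = m g + P sin α (the push presses the toolbox into the floor).
At impending slip, P cos α = μ_s N = μ_s (m g + P sin α).
Solving: P (cos α − μ_s sin α) = μ_s m g → P = 0.34×1050/(cos 20° − 0.34 sin 20°) = 357/0.8234 = 433 N.

P ≈ 433 N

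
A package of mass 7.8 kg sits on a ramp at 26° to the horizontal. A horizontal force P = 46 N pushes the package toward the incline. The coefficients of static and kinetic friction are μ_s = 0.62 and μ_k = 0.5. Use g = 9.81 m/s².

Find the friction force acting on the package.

Resolve perpendicular to the incline: N = m g cos θ + P sin θ = 7.8×9.81×cos 26° + 46×sin 26° = 88.94 N.
Along the incline, the net driving force (taking up-slope positive) is P cos θ − m g sin θ = 41.34 − 33.54 = 7.801 N, so equilibrium requires friction f = -7.801 N (down-slope).
Maximum static friction: μ_s N = 0.62 × 88.94 = 55.14 N.
Since 7.801 N is within the 55.14 N limit, the package stays put and friction is exactly 7.8 N.

f ≈ 7.8 N (down the incline)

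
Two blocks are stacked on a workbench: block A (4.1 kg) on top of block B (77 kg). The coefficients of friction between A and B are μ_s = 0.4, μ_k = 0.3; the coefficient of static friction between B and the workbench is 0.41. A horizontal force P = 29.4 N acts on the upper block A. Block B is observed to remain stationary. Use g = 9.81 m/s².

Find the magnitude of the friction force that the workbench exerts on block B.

f ≈ 12.1 N

Between the blocks, N₁ = m_A g = 40.22 N.
So the A–B interface can sustain at most μ_s N₁ = 16.09 N of static friction.
P = 29.4 N exceeds that limit, so A slips over B and the interface friction becomes kinetic: f₁ = μ_k N₁ = 0.3×40.22 = 12.1 N.
By Newton's third law B feels 12.1 N forward from A. With B stationary, the floor's static friction on B balances it: f₂ = 12.1 N (well within μ_s(m_A+m_B)g = 326.2 N).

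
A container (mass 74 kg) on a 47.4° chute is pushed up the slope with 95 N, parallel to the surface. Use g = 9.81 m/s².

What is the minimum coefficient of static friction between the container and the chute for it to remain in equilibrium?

N = m g cos θ = 491.4 N.
Friction must make up the shortfall along the incline: f = m g sin θ − P = 534.4 − 95 = 439.4 N.
At the threshold f = μ_s N, so μ_s,min = 439.4/491.4 = 0.894.

μ_s,min ≈ 0.894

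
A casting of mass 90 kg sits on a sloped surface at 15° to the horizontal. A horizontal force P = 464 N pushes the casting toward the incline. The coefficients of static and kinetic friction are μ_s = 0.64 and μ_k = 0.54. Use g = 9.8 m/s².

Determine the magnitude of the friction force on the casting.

f ≈ 220 N (down the incline)

The horizontal push has a component P sin θ into the surface, so N = m g cos θ + P sin θ = 851.9 + 120.1 = 972 N.
Parallel to the incline: P cos θ − m g sin θ = 448.2 − 228.3 = 219.9 N; the friction needed to balance this is 219.9 N acting down the slope.
The limit of static friction is μ_s N = 622.1 N.
Since 219.9 N is within the 622.1 N limit, the casting stays put and friction is exactly 220 N.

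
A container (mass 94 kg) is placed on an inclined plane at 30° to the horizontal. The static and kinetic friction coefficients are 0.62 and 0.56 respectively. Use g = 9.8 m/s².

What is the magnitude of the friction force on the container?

f ≈ 461 N (up the incline)

Perpendicular to the surface, N = m g cos θ = 94·9.8·cos 30° = 797.8 N.
Along the slope the weight component is m g sin θ = 460.6 N; friction must supply exactly this, acting up-slope.
The static-friction ceiling is μ_s N = 0.62 × 797.8 = 494.6 N.
Since |460.6| ≤ 494.6 N, static friction is sufficient; f equals the required value, not μ_s N.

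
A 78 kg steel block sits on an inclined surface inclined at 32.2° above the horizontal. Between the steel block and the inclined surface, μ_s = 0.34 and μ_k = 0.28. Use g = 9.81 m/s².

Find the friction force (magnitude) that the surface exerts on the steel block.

f ≈ 181 N (up the incline)

Perpendicular to the surface, N = m g cos θ = 78·9.81·cos 32.2° = 647.5 N.
Along the slope the weight component is m g sin θ = 407.7 N; friction must supply exactly this, acting up-slope.
Maximum static friction available: μ_s N = 0.34 × 647.5 = 220.1 N.
Since |407.7| > 220.1 N, static friction cannot hold it; the steel block slides down the incline and kinetic friction applies: f = μ_k N = 0.28 × 647.5 = 181 N.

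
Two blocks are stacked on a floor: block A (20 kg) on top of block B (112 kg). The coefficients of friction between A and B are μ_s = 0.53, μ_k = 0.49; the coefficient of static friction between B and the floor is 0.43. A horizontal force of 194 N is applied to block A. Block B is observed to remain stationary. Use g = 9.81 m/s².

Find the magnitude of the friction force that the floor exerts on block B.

The normal force B exerts on A is simply A's weight, N₁ = 196.2 N.
So the A–B interface can sustain at most μ_s N₁ = 104 N of static friction.
P = 194 N exceeds that limit, so A slips over B and the interface friction becomes kinetic: f₁ = μ_k N₁ = 0.49×196.2 = 96.1 N.
By Newton's third law B feels 96.1 N forward from A. With B stationary, the floor's static friction on B balances it: f₂ = 96.1 N (well within μ_s(m_A+m_B)g = 556.8 N).

f ≈ 96.1 N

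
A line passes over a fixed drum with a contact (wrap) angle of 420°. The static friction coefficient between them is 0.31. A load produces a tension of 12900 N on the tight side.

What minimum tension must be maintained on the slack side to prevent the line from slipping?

T_min ≈ 1330 N

Capstan equation at impending slip: T_tight/T_slack = e^{μβ}.
β = 420° = 7.33 rad; e^{μβ} = e^{0.31×7.33} = 9.703.
T_slack = T_tight / e^{μβ} = 12900 / 9.703 = 1330 N.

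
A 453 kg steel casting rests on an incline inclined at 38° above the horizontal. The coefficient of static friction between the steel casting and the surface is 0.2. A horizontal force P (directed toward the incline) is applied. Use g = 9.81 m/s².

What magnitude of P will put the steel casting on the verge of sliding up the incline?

At impending motion up the slope, friction acts down-slope at its limit: f = μ_s N.
Perpendicular to the incline: N = m g cos θ + P sin θ.
Along the incline: P cos θ = m g sin θ + μ_s N = m g sin θ + μ_s (m g cos θ + P sin θ).
Solving, P (cos θ − μ_s sin θ) = m g (sin θ + μ_s cos θ), so P = 453×9.81×(sin 38° + 0.2 cos 38°)/(cos 38° − 0.2 sin 38°) = 4440×0.7733/0.6649 = 5170 N.

P ≈ 5170 N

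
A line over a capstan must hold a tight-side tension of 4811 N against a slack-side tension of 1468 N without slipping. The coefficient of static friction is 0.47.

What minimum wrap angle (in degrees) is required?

T₂/T₁ = e^{μβ} → β = ln(T₂/T₁)/μ.
β = ln(4811/1468)/0.47 = 1.187/0.47 = 2.526 rad.
In degrees: β = 2.526 × 180/π = 145°.

β_min ≈ 145°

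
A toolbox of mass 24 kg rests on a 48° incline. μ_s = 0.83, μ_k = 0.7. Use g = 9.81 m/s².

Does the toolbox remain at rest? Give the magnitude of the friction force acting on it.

f ≈ 110 N

N = m g cos θ = 158 N.
Down-slope weight component: m g sin θ = 175 N.
μ_s N = 131 N.
175 > 131 N, so it slides; kinetic friction f = μ_k N = 0.7×158 = 110 N.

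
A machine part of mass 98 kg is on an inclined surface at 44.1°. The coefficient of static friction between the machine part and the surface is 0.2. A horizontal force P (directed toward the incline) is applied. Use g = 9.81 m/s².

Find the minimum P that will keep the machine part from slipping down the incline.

P_min ≈ 619 N

The machine part tends to slide down (tan θ > μ_s), so at the point of impending slip friction acts up-slope at its limit: f = μ_s N.
Perpendicular to the incline: N = m g cos θ + P sin θ.
Along the incline: P cos θ + μ_s N = m g sin θ, i.e. P cos θ + μ_s (m g cos θ + P sin θ) = m g sin θ.
Solving, P (cos θ + μ_s sin θ) = m g (sin θ − μ_s cos θ), so P = 961×0.5523/0.8573 = 619 N.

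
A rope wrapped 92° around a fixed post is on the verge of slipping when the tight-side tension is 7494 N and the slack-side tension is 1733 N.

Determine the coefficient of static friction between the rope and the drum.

T₂/T₁ = e^{μβ} → μ = ln(T₂/T₁)/β.
β = 92° = 1.606 rad.
μ = ln(7494/1733)/1.606 = ln(4.324)/1.606 = 0.912.

μ ≈ 0.912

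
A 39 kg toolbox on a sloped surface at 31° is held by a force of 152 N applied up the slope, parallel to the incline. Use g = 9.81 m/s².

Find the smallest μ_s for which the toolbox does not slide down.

N = m g cos θ = 327.9 N.
Friction must make up the shortfall along the incline: f = m g sin θ − P = 197 − 152 = 45.05 N.
At the threshold f = μ_s N, so μ_s,min = 45.05/327.9 = 0.137.

μ_s,min ≈ 0.137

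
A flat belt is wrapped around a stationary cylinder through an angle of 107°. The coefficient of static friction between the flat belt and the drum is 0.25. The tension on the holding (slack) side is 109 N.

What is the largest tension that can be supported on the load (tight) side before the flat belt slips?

At impending slip the capstan equation gives T₂/T₁ = e^{μβ} with β in radians.
β = 107° × π/180 = 1.868 rad.
e^{μβ} = e^{0.25×1.868} = 1.595.
T₂ = T₁ · e^{μβ} = 109 × 1.595 = 174 N.

T_max ≈ 174 N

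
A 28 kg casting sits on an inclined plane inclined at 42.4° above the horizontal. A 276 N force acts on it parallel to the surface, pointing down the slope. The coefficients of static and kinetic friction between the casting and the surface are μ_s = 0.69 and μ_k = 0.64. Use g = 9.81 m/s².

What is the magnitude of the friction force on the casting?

f ≈ 130 N (up the incline)

The normal reaction is N = m g cos θ = 202.8 N.
For equilibrium along the incline the friction force must supply f = m g sin θ + P = 185.2 + 276 = 461.2 N (positive meaning up-slope).
Maximum static friction available: μ_s N = 0.69 × 202.8 = 140 N.
Since |461.2| > 140 N, static friction cannot hold it; the casting slides down the incline and kinetic friction applies: f = μ_k N = 0.64 × 202.8 = 130 N.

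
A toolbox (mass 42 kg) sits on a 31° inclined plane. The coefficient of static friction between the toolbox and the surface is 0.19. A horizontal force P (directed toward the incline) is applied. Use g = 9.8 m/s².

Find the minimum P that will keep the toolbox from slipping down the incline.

The toolbox tends to slide down (tan θ > μ_s), so at the point of impending slip friction acts up-slope at its limit: f = μ_s N.
Perpendicular to the incline: N = m g cos θ + P sin θ.
Along the incline: P cos θ + μ_s N = m g sin θ, i.e. P cos θ + μ_s (m g cos θ + P sin θ) = m g sin θ.
Solving, P (cos θ + μ_s sin θ) = m g (sin θ − μ_s cos θ), so P = 412×0.3522/0.955 = 152 N.

P_min ≈ 152 N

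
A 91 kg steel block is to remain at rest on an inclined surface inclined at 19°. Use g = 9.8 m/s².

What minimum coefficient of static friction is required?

μ_s,min ≈ 0.344

At the slip threshold m g sin θ = μ_s m g cos θ, so μ_s,min = tan θ.
μ_s,min = tan 19° = 0.344.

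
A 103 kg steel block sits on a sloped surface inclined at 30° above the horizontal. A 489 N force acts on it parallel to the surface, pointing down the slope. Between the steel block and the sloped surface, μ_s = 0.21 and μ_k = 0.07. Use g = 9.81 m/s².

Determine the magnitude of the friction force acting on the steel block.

Perpendicular to the surface, N = m g cos θ = 103·9.81·cos 30° = 875.1 N.
For equilibrium along the incline the friction force must supply f = m g sin θ + P = 505.2 + 489 = 994.2 N (positive meaning up-slope).
The static-friction ceiling is μ_s N = 0.21 × 875.1 = 183.8 N.
Since |994.2| > 183.8 N, static friction cannot hold it; the steel block slides down the incline and kinetic friction applies: f = μ_k N = 0.07 × 875.1 = 61.3 N.

f ≈ 61.3 N (up the incline)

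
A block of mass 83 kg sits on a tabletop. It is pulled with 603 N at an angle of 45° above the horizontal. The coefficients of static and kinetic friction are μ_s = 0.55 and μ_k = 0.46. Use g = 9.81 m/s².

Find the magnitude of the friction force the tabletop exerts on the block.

f ≈ 178 N

Vertical equilibrium gives N = m g − P sin α = 387.8 N.
The horizontal driving force is P cos α = 426.4 N, so equilibrium needs friction f = 426.4 N.
μ_s N = 0.55 × 387.8 = 213.3 N.
The required friction exceeds μ_s N, so the block moves and f = μ_k N = 178 N.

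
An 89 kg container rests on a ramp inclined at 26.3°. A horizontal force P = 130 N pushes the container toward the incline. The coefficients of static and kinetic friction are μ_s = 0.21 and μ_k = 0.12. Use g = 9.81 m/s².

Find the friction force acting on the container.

The horizontal push has a component P sin θ into the surface, so N = m g cos θ + P sin θ = 782.7 + 57.6 = 840.3 N.
Parallel to the incline: P cos θ − m g sin θ = 116.5 − 386.8 = -270.3 N; the friction needed to balance this is 270.3 N acting up the slope.
Maximum static friction: μ_s N = 0.21 × 840.3 = 176.5 N.
|f_req| = 270.3 > 176.5 N → the container slides down the incline; f = μ_k N = 0.12 × 840.3 = 101 N.

f ≈ 101 N (up the incline)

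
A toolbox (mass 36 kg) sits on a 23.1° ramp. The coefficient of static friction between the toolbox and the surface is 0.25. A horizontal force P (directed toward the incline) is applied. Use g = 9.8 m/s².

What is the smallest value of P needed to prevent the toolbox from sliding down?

The toolbox tends to slide down (tan θ > μ_s), so at the point of impending slip friction acts up-slope at its limit: f = μ_s N.
Perpendicular to the incline: N = m g cos θ + P sin θ.
Along the incline: P cos θ + μ_s N = m g sin θ, i.e. P cos θ + μ_s (m g cos θ + P sin θ) = m g sin θ.
Solving, P (cos θ + μ_s sin θ) = m g (sin θ − μ_s cos θ), so P = 353×0.1624/1.018 = 56.3 N.

P_min ≈ 56.3 N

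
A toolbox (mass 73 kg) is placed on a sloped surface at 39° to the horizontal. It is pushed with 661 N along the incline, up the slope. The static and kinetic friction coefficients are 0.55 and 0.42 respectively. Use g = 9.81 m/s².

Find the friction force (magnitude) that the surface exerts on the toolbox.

f ≈ 210 N (down the incline)

Perpendicular to the surface, N = m g cos θ = 73·9.81·cos 39° = 556.5 N.
The friction needed for equilibrium is m g sin θ − P = 450.7 − 661 = -210.3 N, measured positive up-slope.
Static friction can supply at most μ_s N = 306.1 N.
Since |-210.3| ≤ 306.1 N, static friction is sufficient; f equals the required value, not μ_s N.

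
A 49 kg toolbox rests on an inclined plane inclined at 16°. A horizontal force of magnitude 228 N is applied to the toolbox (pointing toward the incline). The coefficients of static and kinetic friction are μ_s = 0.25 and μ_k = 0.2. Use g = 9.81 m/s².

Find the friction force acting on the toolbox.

f ≈ 86.7 N (down the incline)

The horizontal push has a component P sin θ into the surface, so N = m g cos θ + P sin θ = 462.1 + 62.85 = 524.9 N.
Parallel to the incline: P cos θ − m g sin θ = 219.2 − 132.5 = 86.67 N; the friction needed to balance this is 86.67 N acting down the slope.
The limit of static friction is μ_s N = 131.2 N.
|f_req| = 86.67 ≤ 131.2 N → the toolbox is in equilibrium; friction equals the required value.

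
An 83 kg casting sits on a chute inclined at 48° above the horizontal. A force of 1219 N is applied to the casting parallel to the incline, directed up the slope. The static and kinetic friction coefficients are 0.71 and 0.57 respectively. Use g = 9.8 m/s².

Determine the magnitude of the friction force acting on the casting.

f ≈ 310 N (down the incline)

Normal force: N = m g cos θ = 83 × 9.8 × cos 48° = 544.3 N.
The friction needed for equilibrium is m g sin θ − P = 604.5 − 1219 = -614.5 N, measured positive up-slope.
The static-friction ceiling is μ_s N = 0.71 × 544.3 = 386.4 N.
|-614.5| exceeds 386.4 N, so the casting slips up-slope; friction is kinetic, f = μ_k N = 0.57×544.3 = 310 N.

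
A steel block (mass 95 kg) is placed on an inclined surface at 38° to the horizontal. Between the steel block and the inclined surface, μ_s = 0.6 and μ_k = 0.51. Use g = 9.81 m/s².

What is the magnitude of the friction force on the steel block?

The normal reaction is N = m g cos θ = 734.4 N.
For equilibrium along the incline, friction must balance the weight component: f = m g sin θ = 573.8 N up the slope.
Maximum static friction available: μ_s N = 0.6 × 734.4 = 440.6 N.
Since |573.8| > 440.6 N, static friction cannot hold it; the steel block slides down the incline and kinetic friction applies: f = μ_k N = 0.51 × 734.4 = 375 N.

f ≈ 375 N (up the incline)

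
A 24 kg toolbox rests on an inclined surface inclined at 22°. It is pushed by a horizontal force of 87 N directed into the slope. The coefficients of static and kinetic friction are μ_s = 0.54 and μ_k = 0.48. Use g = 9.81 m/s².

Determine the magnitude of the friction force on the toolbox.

f ≈ 7.53 N (up the incline)

The horizontal push has a component P sin θ into the surface, so N = m g cos θ + P sin θ = 218.3 + 32.59 = 250.9 N.
Parallel to the incline: P cos θ − m g sin θ = 80.66 − 88.2 = -7.532 N; the friction needed to balance this is 7.532 N acting up the slope.
The limit of static friction is μ_s N = 135.5 N.
Since 7.532 N is within the 135.5 N limit, the toolbox stays put and friction is exactly 7.53 N.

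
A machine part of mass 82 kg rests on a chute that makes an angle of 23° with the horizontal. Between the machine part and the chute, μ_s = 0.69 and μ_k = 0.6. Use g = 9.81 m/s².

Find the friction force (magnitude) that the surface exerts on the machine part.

The normal reaction is N = m g cos θ = 740.5 N.
Along the slope the weight component is m g sin θ = 314.3 N; friction must supply exactly this, acting up-slope.
Maximum static friction available: μ_s N = 0.69 × 740.5 = 510.9 N.
Since |314.3| ≤ 510.9 N, no slip — friction simply equals what equilibrium demands.

f ≈ 314 N (up the incline)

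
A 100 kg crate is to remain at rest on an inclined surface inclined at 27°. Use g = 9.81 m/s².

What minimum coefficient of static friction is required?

μ_s,min ≈ 0.51

At the slip threshold m g sin θ = μ_s m g cos θ, so μ_s,min = tan θ.
μ_s,min = tan 27° = 0.51.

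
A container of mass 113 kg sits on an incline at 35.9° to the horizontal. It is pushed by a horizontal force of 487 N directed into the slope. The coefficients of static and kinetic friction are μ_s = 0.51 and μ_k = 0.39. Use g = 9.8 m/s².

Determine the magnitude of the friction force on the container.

The horizontal push has a component P sin θ into the surface, so N = m g cos θ + P sin θ = 897 + 285.6 = 1183 N.
Along the incline, the net driving force (taking up-slope positive) is P cos θ − m g sin θ = 394.5 − 649.3 = -254.9 N, so equilibrium requires friction f = 254.9 N (up-slope).
Maximum static friction: μ_s N = 0.51 × 1183 = 603.1 N.
|f_req| = 254.9 ≤ 603.1 N → the container is in equilibrium; friction equals the required value.

f ≈ 255 N (up the incline)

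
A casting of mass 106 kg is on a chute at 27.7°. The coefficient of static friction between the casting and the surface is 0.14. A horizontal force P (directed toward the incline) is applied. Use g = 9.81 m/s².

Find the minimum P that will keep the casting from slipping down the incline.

The casting tends to slide down (tan θ > μ_s), so at the point of impending slip friction acts up-slope at its limit: f = μ_s N.
Perpendicular to the incline: N = m g cos θ + P sin θ.
Along the incline: P cos θ + μ_s N = m g sin θ, i.e. P cos θ + μ_s (m g cos θ + P sin θ) = m g sin θ.
Solving, P (cos θ + μ_s sin θ) = m g (sin θ − μ_s cos θ), so P = 1040×0.3409/0.9505 = 373 N.

P_min ≈ 373 N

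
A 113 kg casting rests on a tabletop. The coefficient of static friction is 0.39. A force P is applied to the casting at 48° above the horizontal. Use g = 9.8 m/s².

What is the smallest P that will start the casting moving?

N = m g − P sin α (the pull lifts the casting).
At impending slip, P cos α = μ_s N = μ_s (m g − P sin α).
Solving: P (cos α + μ_s sin α) = μ_s m g → P = 0.39×1110/(cos 48° + 0.39 sin 48°) = 432/0.959 = 450 N.

P ≈ 450 N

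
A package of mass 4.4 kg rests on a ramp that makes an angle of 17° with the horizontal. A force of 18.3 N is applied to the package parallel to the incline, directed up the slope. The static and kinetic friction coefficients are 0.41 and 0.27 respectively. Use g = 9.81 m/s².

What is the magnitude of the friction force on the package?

f ≈ 5.68 N (down the incline)

Normal force: N = m g cos θ = 4.4 × 9.81 × cos 17° = 41.28 N.
For equilibrium along the incline the friction force must supply f = m g sin θ − P = 12.62 − 18.3 = -5.68 N (positive meaning up-slope).
The static-friction ceiling is μ_s N = 0.41 × 41.28 = 16.92 N.
Since |-5.68| ≤ 16.92 N, static friction is sufficient; f equals the required value, not μ_s N.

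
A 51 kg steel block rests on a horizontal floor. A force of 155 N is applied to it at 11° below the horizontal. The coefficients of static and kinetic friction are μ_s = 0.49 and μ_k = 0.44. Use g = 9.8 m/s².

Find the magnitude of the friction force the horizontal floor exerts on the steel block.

f ≈ 152 N

The vertical component of P adds to the normal force: N = m g + P sin α = 499.8 + 29.58 = 529.4 N.
Horizontally, friction must balance P cos α = 152.2 N.
μ_s N = 0.49 × 529.4 = 259.4 N.
Since 152.2 N does not exceed the limit, the steel block stays at rest and f = 152 N.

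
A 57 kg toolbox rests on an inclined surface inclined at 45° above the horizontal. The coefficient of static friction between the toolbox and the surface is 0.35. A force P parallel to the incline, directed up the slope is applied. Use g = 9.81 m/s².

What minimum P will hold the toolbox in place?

The toolbox tends to slide down (tan θ > μ_s), so at the point of impending slip friction acts up-slope at its limit: f = μ_s N.
P is parallel to the surface, so N = m g cos θ = 395 N.
Along the incline: P + μ_s N = m g sin θ, so P = 395 − 0.35×395 = 257 N.

P_min ≈ 257 N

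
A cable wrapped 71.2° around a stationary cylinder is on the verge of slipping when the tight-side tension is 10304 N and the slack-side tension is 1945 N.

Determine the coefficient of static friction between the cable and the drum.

μ ≈ 1.34

T₂/T₁ = e^{μβ} → μ = ln(T₂/T₁)/β.
β = 71.2° = 1.243 rad.
μ = ln(10304/1945)/1.243 = ln(5.298)/1.243 = 1.34.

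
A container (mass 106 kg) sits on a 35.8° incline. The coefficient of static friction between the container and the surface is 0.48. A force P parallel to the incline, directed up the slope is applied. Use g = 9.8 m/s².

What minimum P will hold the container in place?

The container tends to slide down (tan θ > μ_s), so at the point of impending slip friction acts up-slope at its limit: f = μ_s N.
P is parallel to the surface, so N = m g cos θ = 843 N.
Along the incline: P + μ_s N = m g sin θ, so P = 608 − 0.48×843 = 203 N.

P_min ≈ 203 N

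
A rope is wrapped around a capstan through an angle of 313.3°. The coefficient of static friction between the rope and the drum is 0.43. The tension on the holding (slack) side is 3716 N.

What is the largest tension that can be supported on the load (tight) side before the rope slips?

T_max ≈ 39000 N

At impending slip the capstan equation gives T₂/T₁ = e^{μβ} with β in radians.
β = 313.3° × π/180 = 5.468 rad.
e^{μβ} = e^{0.43×5.468} = 10.5.
T₂ = T₁ · e^{μβ} = 3716 × 10.5 = 39000 N.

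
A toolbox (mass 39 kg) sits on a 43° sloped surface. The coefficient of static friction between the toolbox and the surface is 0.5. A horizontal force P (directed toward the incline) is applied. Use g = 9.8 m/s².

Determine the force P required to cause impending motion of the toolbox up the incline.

At impending motion up the slope, friction acts down-slope at its limit: f = μ_s N.
Perpendicular to the incline: N = m g cos θ + P sin θ.
Along the incline: P cos θ = m g sin θ + μ_s N = m g sin θ + μ_s (m g cos θ + P sin θ).
Solving, P (cos θ − μ_s sin θ) = m g (sin θ + μ_s cos θ), so P = 39×9.8×(sin 43° + 0.5 cos 43°)/(cos 43° − 0.5 sin 43°) = 382×1.048/0.3904 = 1030 N.

P ≈ 1030 N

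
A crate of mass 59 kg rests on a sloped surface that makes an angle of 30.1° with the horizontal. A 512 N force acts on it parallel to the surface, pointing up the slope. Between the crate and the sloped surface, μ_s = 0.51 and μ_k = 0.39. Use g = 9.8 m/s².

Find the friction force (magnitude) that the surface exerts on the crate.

f ≈ 222 N (down the incline)

The normal reaction is N = m g cos θ = 500.2 N.
The friction needed for equilibrium is m g sin θ − P = 290 − 512 = -222 N, measured positive up-slope.
Maximum static friction available: μ_s N = 0.51 × 500.2 = 255.1 N.
Since |-222| ≤ 255.1 N, the crate remains in static equilibrium and friction takes exactly the required value.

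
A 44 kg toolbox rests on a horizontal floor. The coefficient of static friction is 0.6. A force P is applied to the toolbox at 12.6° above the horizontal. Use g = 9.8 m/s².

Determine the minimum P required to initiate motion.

N = m g − P sin α (the pull lifts the toolbox).
At impending slip, P cos α = μ_s N = μ_s (m g − P sin α).
Solving: P (cos α + μ_s sin α) = μ_s m g → P = 0.6×431/(cos 12.6° + 0.6 sin 12.6°) = 259/1.107 = 234 N.

P ≈ 234 N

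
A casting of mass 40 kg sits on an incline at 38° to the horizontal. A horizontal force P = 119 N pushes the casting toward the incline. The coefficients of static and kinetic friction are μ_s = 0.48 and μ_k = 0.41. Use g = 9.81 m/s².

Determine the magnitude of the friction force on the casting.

Resolve perpendicular to the incline: N = m g cos θ + P sin θ = 40×9.81×cos 38° + 119×sin 38° = 382.5 N.
Parallel to the incline: P cos θ − m g sin θ = 93.77 − 241.6 = -147.8 N; the friction needed to balance this is 147.8 N acting up the slope.
The limit of static friction is μ_s N = 183.6 N.
|f_req| = 147.8 ≤ 183.6 N → the casting is in equilibrium; friction equals the required value.

f ≈ 148 N (up the incline)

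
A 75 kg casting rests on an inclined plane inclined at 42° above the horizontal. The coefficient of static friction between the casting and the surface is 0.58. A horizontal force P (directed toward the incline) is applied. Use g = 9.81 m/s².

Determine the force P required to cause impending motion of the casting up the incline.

At impending motion up the slope, friction acts down-slope at its limit: f = μ_s N.
Perpendicular to the incline: N = m g cos θ + P sin θ.
Along the incline: P cos θ = m g sin θ + μ_s N = m g sin θ + μ_s (m g cos θ + P sin θ).
Solving, P (cos θ − μ_s sin θ) = m g (sin θ + μ_s cos θ), so P = 75×9.81×(sin 42° + 0.58 cos 42°)/(cos 42° − 0.58 sin 42°) = 736×1.1/0.355 = 2280 N.

P ≈ 2280 N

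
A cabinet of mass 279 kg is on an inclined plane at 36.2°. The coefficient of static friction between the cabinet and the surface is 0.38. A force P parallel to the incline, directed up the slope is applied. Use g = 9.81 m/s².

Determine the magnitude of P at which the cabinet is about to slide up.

P ≈ 2460 N

At impending motion up the slope, friction acts down-slope at its limit: f = μ_s N.
P is parallel to the surface, so N = m g cos θ = 2210 N.
Along the incline: P = m g sin θ + μ_s N = 1620 + 0.38×2210 = 2460 N.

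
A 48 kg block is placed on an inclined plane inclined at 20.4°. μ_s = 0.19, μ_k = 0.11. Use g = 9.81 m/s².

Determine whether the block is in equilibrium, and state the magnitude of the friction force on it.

f ≈ 48.5 N

N = m g cos θ = 441 N.
Down-slope weight component: m g sin θ = 164 N.
μ_s N = 83.9 N.
164 > 83.9 N, so it slides; kinetic friction f = μ_k N = 0.11×441 = 48.5 N.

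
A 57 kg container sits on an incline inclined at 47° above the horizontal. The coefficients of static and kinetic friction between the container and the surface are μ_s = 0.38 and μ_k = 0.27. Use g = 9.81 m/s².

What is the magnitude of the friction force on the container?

The normal reaction is N = m g cos θ = 381.4 N.
Along the slope the weight component is m g sin θ = 409 N; friction must supply exactly this, acting up-slope.
Static friction can supply at most μ_s N = 144.9 N.
|409| exceeds 144.9 N, so the container slips down-slope; friction is kinetic, f = μ_k N = 0.27×381.4 = 103 N.

f ≈ 103 N (up the incline)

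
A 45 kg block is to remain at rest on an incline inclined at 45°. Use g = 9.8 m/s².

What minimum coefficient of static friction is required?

At the slip threshold m g sin θ = μ_s m g cos θ, so μ_s,min = tan θ.
μ_s,min = tan 45° = 1.

μ_s,min ≈ 1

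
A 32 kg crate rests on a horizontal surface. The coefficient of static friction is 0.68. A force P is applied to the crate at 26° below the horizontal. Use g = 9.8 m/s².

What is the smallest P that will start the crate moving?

P ≈ 355 N

N = m g + P sin α (the push presses the crate into the horizontal surface).
At impending slip, P cos α = μ_s N = μ_s (m g + P sin α).
Solving: P (cos α − μ_s sin α) = μ_s m g → P = 0.68×314/(cos 26° − 0.68 sin 26°) = 213/0.6007 = 355 N.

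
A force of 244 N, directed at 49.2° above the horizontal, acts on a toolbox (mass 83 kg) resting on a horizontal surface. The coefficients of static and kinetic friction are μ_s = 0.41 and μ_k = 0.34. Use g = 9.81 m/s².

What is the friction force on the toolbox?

The vertical component of P reduces the normal force: N = m g − P sin α = 814.2 − 184.7 = 629.5 N.
Horizontally, friction must balance P cos α = 159.4 N.
The static-friction limit is μ_s N = 258.1 N.
159.4 ≤ 258.1 N → static; friction equals the required 159 N.

f ≈ 159 N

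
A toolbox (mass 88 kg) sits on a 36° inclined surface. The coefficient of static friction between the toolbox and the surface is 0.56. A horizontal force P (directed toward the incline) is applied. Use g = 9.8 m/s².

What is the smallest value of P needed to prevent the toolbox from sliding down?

P_min ≈ 102 N

The toolbox tends to slide down (tan θ > μ_s), so at the point of impending slip friction acts up-slope at its limit: f = μ_s N.
Perpendicular to the incline: N = m g cos θ + P sin θ.
Along the incline: P cos θ + μ_s N = m g sin θ, i.e. P cos θ + μ_s (m g cos θ + P sin θ) = m g sin θ.
Solving, P (cos θ + μ_s sin θ) = m g (sin θ − μ_s cos θ), so P = 862×0.1347/1.138 = 102 N.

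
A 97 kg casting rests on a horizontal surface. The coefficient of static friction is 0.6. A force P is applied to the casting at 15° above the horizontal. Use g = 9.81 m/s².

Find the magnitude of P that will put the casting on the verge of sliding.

P ≈ 509 N

N = m g − P sin α (the pull lifts the casting).
At impending slip, P cos α = μ_s N = μ_s (m g − P sin α).
Solving: P (cos α + μ_s sin α) = μ_s m g → P = 0.6×952/(cos 15° + 0.6 sin 15°) = 571/1.121 = 509 N.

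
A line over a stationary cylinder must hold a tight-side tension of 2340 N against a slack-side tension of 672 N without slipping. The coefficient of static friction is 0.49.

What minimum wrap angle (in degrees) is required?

β_min ≈ 146°

T₂/T₁ = e^{μβ} → β = ln(T₂/T₁)/μ.
β = ln(2340/672)/0.49 = 1.248/0.49 = 2.546 rad.
In degrees: β = 2.546 × 180/π = 146°.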